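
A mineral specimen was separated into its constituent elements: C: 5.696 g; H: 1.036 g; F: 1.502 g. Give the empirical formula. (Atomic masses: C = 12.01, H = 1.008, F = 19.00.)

C: 5.696 g ÷ 12.01 g/mol = 0.4743 mol
H: 1.036 g ÷ 1.008 g/mol = 1.028 mol
F: 1.502 g ÷ 19.00 g/mol = 0.07905 mol
Smallest is F at 0.07905 mol; normalising gives C 5.999, H 13.001, F 1.000
≈ 6:13:1 → C6H13F

C6H13F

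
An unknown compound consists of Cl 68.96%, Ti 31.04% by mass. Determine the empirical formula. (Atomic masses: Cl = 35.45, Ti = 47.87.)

Cl3Ti

Assume 100 g: 68.96 g Cl, 31.04 g Ti.
n(Cl) = 68.96/35.45 = 1.945, n(Ti) = 31.04/47.87 = 0.6484
Ratios (÷ 0.6484): Cl 3.000, Ti 1.000
→ Cl3Ti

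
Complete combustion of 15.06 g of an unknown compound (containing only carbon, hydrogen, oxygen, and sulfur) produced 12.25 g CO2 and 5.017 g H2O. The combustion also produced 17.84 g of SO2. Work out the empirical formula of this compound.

mol C = 12.25 / 44.01 = 0.2783; mass C = 0.2783 × 12.01 = 3.343 g
mol H = 2 × (5.017 / 18.02) = 0.5568; mass H = 0.5568 × 1.008 = 0.5613 g
mol S = 17.84 / 64.07 = 0.2784; mass S = 8.930 g
mass O = 15.06 − (12.83) = 2.226 g → mol O = 0.1391
Ratios (÷ 0.1391): C 2.001, H 4.002, O 1.000, S 2.001
Ratio ≈ 2:4:1:2, so the empirical formula is C2H4OS2

C2H4OS2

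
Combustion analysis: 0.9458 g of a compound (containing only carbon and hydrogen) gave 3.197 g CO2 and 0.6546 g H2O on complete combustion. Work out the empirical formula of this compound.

CH

mol C = 3.197 / 44.01 = 0.07264; mass C = 0.07264 × 12.01 = 0.8724 g
mol H = 2 × (0.6546 / 18.02) = 0.07265; mass H = 0.07265 × 1.008 = 0.07323 g
Divide by the smallest (0.07264 mol C): C 1.000, H 1.000
→ CH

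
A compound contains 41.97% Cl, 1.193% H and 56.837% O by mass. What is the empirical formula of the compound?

Assume 100 g: 41.97 g Cl, 1.193 g H, 56.837 g O.
Cl: 41.97 g ÷ 35.45 g/mol = 1.184 mol
H: 1.193 g ÷ 1.008 g/mol = 1.184 mol
O: 56.837 g ÷ 16.00 g/mol = 3.552 mol
Divide by the smallest (1.184 mol H): Cl 1.000, H 1.000, O 3.001
→ ClHO3

ClHO3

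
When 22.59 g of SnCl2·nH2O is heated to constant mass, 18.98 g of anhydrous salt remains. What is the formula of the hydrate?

SnCl2·2H2O

Mass of water lost = 22.59 − 18.98 = 3.61 g → 3.61 / 18.02 = 0.2003 mol H2O
Molar mass of SnCl2 = 189.61 g/mol → mol SnCl2 = 18.98 / 189.61 = 0.1001
n = 0.2003 / 0.1001 = 2.00 ≈ 2 → SnCl2·2H2O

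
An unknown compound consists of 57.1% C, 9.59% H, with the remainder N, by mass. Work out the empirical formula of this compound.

Assume 100 g: 57.1 g C, 9.59 g H, 33.31 g N.
C: 57.1 g ÷ 12.01 g/mol = 4.754 mol
H: 9.59 g ÷ 1.008 g/mol = 9.514 mol
N: 33.31 g ÷ 14.01 g/mol = 2.378 mol
Smallest is N at 2.378 mol; normalising gives C 2.000, H 4.001, N 1.000
→ C2H4N

C2H4N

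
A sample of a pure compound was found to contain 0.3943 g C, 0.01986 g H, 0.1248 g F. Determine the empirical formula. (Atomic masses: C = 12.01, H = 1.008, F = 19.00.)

Moles — C: 0.3943 / 12.01 = 0.03283 mol; H: 0.01986 / 1.008 = 0.0197 mol; F: 0.1248 / 19.00 = 0.006568 mol
Ratios (÷ 0.006568): C 4.998, H 3.000, F 1.000
≈ 5:3:1 → C5H3F

C5H3F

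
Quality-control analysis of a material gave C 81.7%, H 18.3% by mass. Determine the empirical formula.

C3H8

Assume 100 g: 81.7 g C, 18.3 g H.
C: 81.7 g ÷ 12.01 g/mol = 6.803 mol
H: 18.3 g ÷ 1.008 g/mol = 18.15 mol
Divide by the smallest (6.803 mol C): C 1.000, H 2.669
Scaling by 3: C 3.00, H 8.01 → C3H8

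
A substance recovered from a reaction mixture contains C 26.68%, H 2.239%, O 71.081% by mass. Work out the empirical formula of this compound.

Assume 100 g: 26.68 g C, 2.239 g H, 71.081 g O.
n(C) = 26.68/12.01 = 2.221, n(H) = 2.239/1.008 = 2.221, n(O) = 71.081/16.00 = 4.443
Ratios (÷ 2.221): C 1.000, H 1.000, O 2.000
≈ 1:1:2 → CHO2

CHO2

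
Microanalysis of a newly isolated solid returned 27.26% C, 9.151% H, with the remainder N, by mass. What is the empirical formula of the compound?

Assume 100 g: 27.26 g C, 9.151 g H, 63.589 g N.
Moles — C: 27.26 / 12.01 = 2.27 mol; H: 9.151 / 1.008 = 9.078 mol; N: 63.589 / 14.01 = 4.539 mol
Smallest is C at 2.27 mol; normalising gives C 1.000, H 4.000, N 2.000
≈ 1:4:2 → CH4N2

CH4N2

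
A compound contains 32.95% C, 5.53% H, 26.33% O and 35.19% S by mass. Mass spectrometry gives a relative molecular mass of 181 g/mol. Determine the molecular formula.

Assume 100 g: 32.95 g C, 5.53 g H, 26.33 g O, 35.19 g S.
C: 32.95 g ÷ 12.01 g/mol = 2.744 mol
H: 5.53 g ÷ 1.008 g/mol = 5.486 mol
O: 26.33 g ÷ 16.00 g/mol = 1.646 mol
S: 35.19 g ÷ 32.07 g/mol = 1.097 mol
Smallest is S at 1.097 mol; normalising gives C 2.500, H 5.000, O 1.500, S 1.000
Scaling by 2: C 5.00, H 10.00, O 3.00, S 2.00 → C5H10O3S2
Empirical-formula mass = 182.27 g/mol
n = 181 / 182.27 = 0.99 ≈ 1
Molecular formula = empirical formula = C5H10O3S2

C5H10O3S2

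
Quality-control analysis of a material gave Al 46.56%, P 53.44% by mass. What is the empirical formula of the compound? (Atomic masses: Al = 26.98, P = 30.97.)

Assume 100 g: 46.56 g Al, 53.44 g P.
Moles — Al: 46.56 / 26.98 = 1.726 mol; P: 53.44 / 30.97 = 1.726 mol
Divide by the smallest (1.726 mol P): Al 1.000, P 1.000
Ratio ≈ 1:1, so the empirical formula is AlP

AlP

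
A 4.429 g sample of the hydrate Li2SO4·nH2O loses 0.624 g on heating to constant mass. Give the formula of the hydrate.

Mass of anhydrous Li2SO4 = 4.429 − 0.624 = 3.805 g
mol H2O = 0.624 / 18.02 = 0.03463
Molar mass of Li2SO4 = 109.95 g/mol → mol Li2SO4 = 3.805 / 109.95 = 0.03461
n = 0.03463 / 0.03461 = 1.00 ≈ 1 → Li2SO4·H2O

Li2SO4·H2O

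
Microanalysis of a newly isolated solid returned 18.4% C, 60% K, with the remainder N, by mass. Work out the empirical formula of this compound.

Assume 100 g: 18.4 g C, 60 g K, 21.6 g N.
C: 18.4 g ÷ 12.01 g/mol = 1.532 mol
K: 60 g ÷ 39.10 g/mol = 1.535 mol
N: 21.6 g ÷ 14.01 g/mol = 1.542 mol
Divide by the smallest (1.532 mol C): C 1.000, K 1.002, N 1.006
→ CKN

CKN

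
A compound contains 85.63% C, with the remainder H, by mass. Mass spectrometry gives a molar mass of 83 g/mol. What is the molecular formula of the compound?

C6H12

Assume 100 g: 85.63 g C, 14.37 g H.
Moles — C: 85.63 / 12.01 = 7.13 mol; H: 14.37 / 1.008 = 14.26 mol
Smallest is C at 7.13 mol; normalising gives C 1.000, H 1.999
→ CH2
Empirical-formula mass = 14.03 g/mol
n = 83 / 14.03 = 5.92 ≈ 6
Molecular formula = (CH2)×6 = C6H12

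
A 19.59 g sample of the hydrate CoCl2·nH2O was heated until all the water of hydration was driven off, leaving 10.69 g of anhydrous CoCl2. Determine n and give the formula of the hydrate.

Mass of water lost = 19.59 − 10.69 = 8.9 g → 8.9 / 18.02 = 0.4939 mol H2O
Molar mass of CoCl2 = 129.83 g/mol → mol CoCl2 = 10.69 / 129.83 = 0.08234
n = 0.4939 / 0.08234 = 6.00 ≈ 6 → CoCl2·6H2O

CoCl2·6H2O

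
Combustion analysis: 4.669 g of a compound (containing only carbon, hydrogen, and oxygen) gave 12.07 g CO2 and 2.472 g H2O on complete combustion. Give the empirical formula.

C4H4O

mol C = 12.07 / 44.01 = 0.2743; mass C = 0.2743 × 12.01 = 3.294 g
mol H = 2 × (2.472 / 18.02) = 0.2744; mass H = 0.2744 × 1.008 = 0.2766 g
mass O = 4.669 − (3.570) = 1.099 g → mol O = 0.06866
Ratios (÷ 0.06866): C 3.994, H 3.996, O 1.000
≈ 4:4:1 → C4H4O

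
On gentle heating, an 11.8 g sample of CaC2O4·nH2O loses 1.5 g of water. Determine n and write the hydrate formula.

Mass of anhydrous CaC2O4 = 11.8 − 1.5 = 10.3 g
mol H2O = 1.5 / 18.02 = 0.08324
Molar mass of CaC2O4 = 128.10 g/mol → mol CaC2O4 = 10.3 / 128.10 = 0.08041
n = 0.08324 / 0.08041 = 1.04 ≈ 1 → CaC2O4·H2O

CaC2O4·H2O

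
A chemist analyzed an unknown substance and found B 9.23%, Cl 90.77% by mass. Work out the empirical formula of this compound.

Assume 100 g: 9.23 g B, 90.77 g Cl.
Moles — B: 9.23 / 10.81 = 0.8538 mol; Cl: 90.77 / 35.45 = 2.561 mol
Ratios (÷ 0.8538): B 1.000, Cl 2.999
≈ 1:3 → BCl3

BCl3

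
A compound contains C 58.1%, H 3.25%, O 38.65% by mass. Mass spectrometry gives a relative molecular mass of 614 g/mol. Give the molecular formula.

C30H20O15

Assume 100 g: 58.1 g C, 3.25 g H, 38.65 g O.
n(C) = 58.1/12.01 = 4.838, n(H) = 3.25/1.008 = 3.224, n(O) = 38.65/16.00 = 2.416
Smallest is O at 2.416 mol; normalising gives C 2.003, H 1.335, O 1.000
Scaling by 3: C 6.01, H 4.00, O 3.00 → C6H4O3
Empirical-formula mass = 124.09 g/mol
n = 614 / 124.09 = 4.95 ≈ 5
Molecular formula = (C6H4O3)×5 = C30H20O15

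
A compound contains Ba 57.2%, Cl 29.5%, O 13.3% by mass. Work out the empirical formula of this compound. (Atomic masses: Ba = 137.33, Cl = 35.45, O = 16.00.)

Assume 100 g: 57.2 g Ba, 29.5 g Cl, 13.3 g O.
n(Ba) = 57.2/137.33 = 0.4165, n(Cl) = 29.5/35.45 = 0.8322, n(O) = 13.3/16.00 = 0.8313
Divide by the smallest (0.4165 mol Ba): Ba 1.000, Cl 1.998, O 1.996
Ratio ≈ 1:2:2, so the empirical formula is BaCl2O2

BaCl2O2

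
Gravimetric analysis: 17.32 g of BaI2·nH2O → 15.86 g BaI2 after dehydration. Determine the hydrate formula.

BaI2·2H2O

Mass of water lost = 17.32 − 15.86 = 1.46 g → 1.46 / 18.02 = 0.08102 mol H2O
Molar mass of BaI2 = 391.13 g/mol → mol BaI2 = 15.86 / 391.13 = 0.04055
n = 0.08102 / 0.04055 = 2.00 ≈ 2 → BaI2·2H2O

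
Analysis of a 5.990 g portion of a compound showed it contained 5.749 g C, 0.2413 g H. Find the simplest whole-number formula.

C: 5.749 g ÷ 12.01 g/mol = 0.4787 mol
H: 0.2413 g ÷ 1.008 g/mol = 0.2394 mol
Ratios (÷ 0.2394): C 2.000, H 1.000
Ratio ≈ 2:1, so the empirical formula is C2H

C2H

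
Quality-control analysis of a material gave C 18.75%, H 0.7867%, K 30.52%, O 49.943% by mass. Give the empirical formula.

Assume 100 g: 18.75 g C, 0.7867 g H, 30.52 g K, 49.943 g O.
Moles — C: 18.75 / 12.01 = 1.561 mol; H: 0.7867 / 1.008 = 0.7805 mol; K: 30.52 / 39.10 = 0.7806 mol; O: 49.943 / 16.00 = 3.121 mol
Ratios (÷ 0.7805): C 2.000, H 1.000, K 1.000, O 4.000
→ C2HKO4

C2HKO4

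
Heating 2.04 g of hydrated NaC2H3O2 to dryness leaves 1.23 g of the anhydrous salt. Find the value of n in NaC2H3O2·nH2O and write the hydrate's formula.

Mass of water lost = 2.04 − 1.23 = 0.81 g → 0.81 / 18.02 = 0.04495 mol H2O
Molar mass of NaC2H3O2 = 82.03 g/mol → mol NaC2H3O2 = 1.23 / 82.03 = 0.01499
n = 0.04495 / 0.01499 = 3.00 ≈ 3 → NaC2H3O2·3H2O

NaC2H3O2·3H2O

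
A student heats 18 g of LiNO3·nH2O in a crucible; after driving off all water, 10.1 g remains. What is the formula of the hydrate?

Mass of water lost = 18 − 10.1 = 7.9 g → 7.9 / 18.02 = 0.4384 mol H2O
Molar mass of LiNO3 = 68.95 g/mol → mol LiNO3 = 10.1 / 68.95 = 0.1465
n = 0.4384 / 0.1465 = 2.99 ≈ 3 → LiNO3·3H2O

LiNO3·3H2O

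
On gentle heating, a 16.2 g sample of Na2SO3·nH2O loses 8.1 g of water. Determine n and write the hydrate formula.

Mass of anhydrous Na2SO3 = 16.2 − 8.1 = 8.1 g
mol H2O = 8.1 / 18.02 = 0.4495
Molar mass of Na2SO3 = 126.05 g/mol → mol Na2SO3 = 8.1 / 126.05 = 0.06426
n = 0.4495 / 0.06426 = 7.00 ≈ 7 → Na2SO3·7H2O

Na2SO3·7H2O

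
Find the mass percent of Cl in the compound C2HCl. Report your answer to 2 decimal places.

58.62%

Molar mass = 2(12.01) + 1(1.008) + 1(35.45) = 60.478 g/mol
Mass of Cl per mole = 1 × 35.45 = 35.450 g
% Cl = 35.450 / 60.478 × 100 = 58.62%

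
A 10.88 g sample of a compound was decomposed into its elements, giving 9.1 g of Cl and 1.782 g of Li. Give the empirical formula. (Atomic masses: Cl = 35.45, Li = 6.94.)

ClLi

Moles — Cl: 9.1 / 35.45 = 0.2567 mol; Li: 1.782 / 6.94 = 0.2568 mol
Divide by the smallest (0.2567 mol Cl): Cl 1.000, Li 1.000
Ratio ≈ 1:1, so the empirical formula is ClLi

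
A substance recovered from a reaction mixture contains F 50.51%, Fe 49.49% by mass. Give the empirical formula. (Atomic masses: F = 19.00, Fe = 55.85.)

F3Fe

Assume 100 g: 50.51 g F, 49.49 g Fe.
Moles — F: 50.51 / 19.00 = 2.658 mol; Fe: 49.49 / 55.85 = 0.8861 mol
Divide by the smallest (0.8861 mol Fe): F 3.000, Fe 1.000
≈ 3:1 → F3Fe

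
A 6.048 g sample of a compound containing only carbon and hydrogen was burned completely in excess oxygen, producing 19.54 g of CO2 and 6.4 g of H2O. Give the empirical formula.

C5H8

mol C = 19.54 / 44.01 = 0.4440; mass C = 0.4440 × 12.01 = 5.332 g
mol H = 2 × (6.4 / 18.02) = 0.7103; mass H = 0.7103 × 1.008 = 0.7160 g
Divide by the smallest (0.444 mol C): C 1.000, H 1.600
Scaling by 5: C 5.00, H 8.00 → C5H8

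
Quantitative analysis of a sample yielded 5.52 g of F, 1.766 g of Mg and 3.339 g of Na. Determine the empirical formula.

n(F) = 5.52/19.00 = 0.2905, n(Mg) = 1.766/24.31 = 0.07265, n(Na) = 3.339/22.99 = 0.1452
Divide by the smallest (0.07265 mol Mg): F 3.999, Mg 1.000, Na 1.999
Ratio ≈ 4:1:2, so the empirical formula is F4MgNa2

F4MgNa2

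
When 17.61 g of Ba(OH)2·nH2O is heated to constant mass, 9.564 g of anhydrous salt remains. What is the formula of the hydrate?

Ba(OH)2·8H2O

Mass of water lost = 17.61 − 9.564 = 8.046 g → 8.046 / 18.02 = 0.4465 mol H2O
Molar mass of Ba(OH)2 = 171.35 g/mol → mol Ba(OH)2 = 9.564 / 171.35 = 0.05582
n = 0.4465 / 0.05582 = 8.00 ≈ 8 → Ba(OH)2·8H2O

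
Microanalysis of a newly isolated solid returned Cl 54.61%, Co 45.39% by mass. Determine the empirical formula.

Cl2Co

Assume 100 g: 54.61 g Cl, 45.39 g Co.
n(Cl) = 54.61/35.45 = 1.54, n(Co) = 45.39/58.93 = 0.7702
Ratios (÷ 0.7702): Cl 2.000, Co 1.000
Ratio ≈ 2:1, so the empirical formula is Cl2Co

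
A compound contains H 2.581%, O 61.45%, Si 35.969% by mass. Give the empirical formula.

Assume 100 g: 2.581 g H, 61.45 g O, 35.969 g Si.
H: 2.581 g ÷ 1.008 g/mol = 2.561 mol
O: 61.45 g ÷ 16.00 g/mol = 3.841 mol
Si: 35.969 g ÷ 28.09 g/mol = 1.28 mol
Divide by the smallest (1.28 mol Si): H 2.000, O 2.999, Si 1.000
→ H2O3Si

H2O3Si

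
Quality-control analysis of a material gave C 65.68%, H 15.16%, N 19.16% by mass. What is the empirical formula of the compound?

C4H11N

Assume 100 g: 65.68 g C, 15.16 g H, 19.16 g N.
n(C) = 65.68/12.01 = 5.469, n(H) = 15.16/1.008 = 15.04, n(N) = 19.16/14.01 = 1.368
Divide by the smallest (1.368 mol N): C 3.999, H 10.997, N 1.000
≈ 4:11:1 → C4H11N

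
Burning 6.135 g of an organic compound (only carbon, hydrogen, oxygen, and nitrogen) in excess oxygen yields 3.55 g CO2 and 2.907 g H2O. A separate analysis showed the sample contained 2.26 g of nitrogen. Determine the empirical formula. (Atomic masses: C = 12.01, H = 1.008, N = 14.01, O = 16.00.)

CH4N2O2

mol C = 3.55 / 44.01 = 0.08066; mass C = 0.08066 × 12.01 = 0.9688 g
mol H = 2 × (2.907 / 18.02) = 0.3226; mass H = 0.3226 × 1.008 = 0.3252 g
mol N = 2.26 / 14.01 = 0.1613
mass O = 6.135 − (3.554) = 2.581 g → mol O = 0.1613
Divide by the smallest (0.08066 mol C): C 1.000, H 4.000, N 2.000, O 2.000
Ratio ≈ 1:4:2:2, so the empirical formula is CH4N2O2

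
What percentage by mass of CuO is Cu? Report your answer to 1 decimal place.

79.9%

Molar mass = 1(63.55) + 1(16.00) = 79.550 g/mol
Mass of Cu per mole = 1 × 63.55 = 63.550 g
% Cu = 63.550 / 79.550 × 100 = 79.9%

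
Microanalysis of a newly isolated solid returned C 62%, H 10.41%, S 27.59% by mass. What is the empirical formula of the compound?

Assume 100 g: 62 g C, 10.41 g H, 27.59 g S.
Moles — C: 62 / 12.01 = 5.162 mol; H: 10.41 / 1.008 = 10.33 mol; S: 27.59 / 32.07 = 0.8603 mol
Smallest is S at 0.8603 mol; normalising gives C 6.001, H 12.004, S 1.000
→ C6H12S

C6H12S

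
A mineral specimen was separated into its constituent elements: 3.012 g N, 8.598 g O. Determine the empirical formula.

N2O5

N: 3.012 g ÷ 14.01 g/mol = 0.215 mol
O: 8.598 g ÷ 16.00 g/mol = 0.5374 mol
Ratios (÷ 0.215): N 1.000, O 2.500
Multiply by 2: N 2.00, O 5.00 → N2O5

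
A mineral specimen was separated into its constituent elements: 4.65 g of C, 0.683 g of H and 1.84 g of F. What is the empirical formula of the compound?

C4H7F

C: 4.65 g ÷ 12.01 g/mol = 0.3872 mol
H: 0.683 g ÷ 1.008 g/mol = 0.6776 mol
F: 1.84 g ÷ 19.00 g/mol = 0.09684 mol
Ratios (÷ 0.09684): C 3.998, H 6.997, F 1.000
Ratio ≈ 4:7:1, so the empirical formula is C4H7F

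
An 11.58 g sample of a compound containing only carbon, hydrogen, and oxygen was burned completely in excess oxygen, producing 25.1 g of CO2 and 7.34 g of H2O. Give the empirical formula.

mol C = 25.1 / 44.01 = 0.5703; mass C = 0.5703 × 12.01 = 6.850 g
mol H = 2 × (7.34 / 18.02) = 0.8147; mass H = 0.8147 × 1.008 = 0.8212 g
mass O = 11.58 − (7.671) = 3.909 g → mol O = 0.2443
Smallest is O at 0.2443 mol; normalising gives C 2.334, H 3.334, O 1.000
×3: C 7.00, H 10.00, O 3.00 → C7H10O3

C7H10O3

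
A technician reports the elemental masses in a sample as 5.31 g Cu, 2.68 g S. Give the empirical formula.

Moles — Cu: 5.31 / 63.55 = 0.08356 mol; S: 2.68 / 32.07 = 0.08357 mol
Smallest is Cu at 0.08356 mol; normalising gives Cu 1.000, S 1.000
→ CuS

CuS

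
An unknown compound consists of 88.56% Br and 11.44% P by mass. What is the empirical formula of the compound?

Br3P

Assume 100 g: 88.56 g Br, 11.44 g P.
Moles — Br: 88.56 / 79.90 = 1.108 mol; P: 11.44 / 30.97 = 0.3694 mol
Smallest is P at 0.3694 mol; normalising gives Br 3.001, P 1.000
Ratio ≈ 3:1, so the empirical formula is Br3P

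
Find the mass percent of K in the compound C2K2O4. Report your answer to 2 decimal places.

Molar mass = 2(12.01) + 2(39.10) + 4(16.00) = 166.220 g/mol
Mass of K per mole = 2 × 39.10 = 78.200 g
% K = 78.200 / 166.220 × 100 = 47.05%

47.05%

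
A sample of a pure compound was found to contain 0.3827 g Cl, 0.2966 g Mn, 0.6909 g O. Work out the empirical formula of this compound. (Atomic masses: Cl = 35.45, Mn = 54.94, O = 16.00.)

Cl2MnO8

Cl: 0.3827 g ÷ 35.45 g/mol = 0.0108 mol
Mn: 0.2966 g ÷ 54.94 g/mol = 0.005399 mol
O: 0.6909 g ÷ 16.00 g/mol = 0.04318 mol
Smallest is Mn at 0.005399 mol; normalising gives Cl 2.000, Mn 1.000, O 7.999
→ Cl2MnO8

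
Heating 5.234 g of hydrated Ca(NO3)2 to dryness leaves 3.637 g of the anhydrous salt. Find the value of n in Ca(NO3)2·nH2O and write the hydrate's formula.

Ca(NO3)2·4H2O

Mass of water lost = 5.234 − 3.637 = 1.597 g → 1.597 / 18.02 = 0.08862 mol H2O
Molar mass of Ca(NO3)2 = 164.10 g/mol → mol Ca(NO3)2 = 3.637 / 164.10 = 0.02216
n = 0.08862 / 0.02216 = 4.00 ≈ 4 → Ca(NO3)2·4H2O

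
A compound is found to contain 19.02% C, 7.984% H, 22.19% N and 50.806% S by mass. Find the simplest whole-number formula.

CH5NS

Assume 100 g: 19.02 g C, 7.984 g H, 22.19 g N, 50.806 g S.
n(C) = 19.02/12.01 = 1.584, n(H) = 7.984/1.008 = 7.921, n(N) = 22.19/14.01 = 1.584, n(S) = 50.806/32.07 = 1.584
Ratios (÷ 1.584): C 1.000, H 5.001, N 1.000, S 1.000
≈ 1:5:1:1 → CH5NS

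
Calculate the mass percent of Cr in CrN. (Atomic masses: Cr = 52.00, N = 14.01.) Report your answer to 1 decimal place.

Molar mass = 1(52.00) + 1(14.01) = 66.010 g/mol
Mass of Cr per mole = 1 × 52.00 = 52.000 g
% Cr = 52.000 / 66.010 × 100 = 78.8%

78.8%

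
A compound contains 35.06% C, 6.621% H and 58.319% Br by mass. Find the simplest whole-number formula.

C4H9Br

Assume 100 g: 35.06 g C, 6.621 g H, 58.319 g Br.
Moles — C: 35.06 / 12.01 = 2.919 mol; H: 6.621 / 1.008 = 6.568 mol; Br: 58.319 / 79.90 = 0.7299 mol
Smallest is Br at 0.7299 mol; normalising gives C 3.999, H 8.999, Br 1.000
≈ 4:9:1 → C4H9Br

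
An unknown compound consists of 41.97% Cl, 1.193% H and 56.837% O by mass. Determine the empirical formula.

ClHO3

Assume 100 g: 41.97 g Cl, 1.193 g H, 56.837 g O.
n(Cl) = 41.97/35.45 = 1.184, n(H) = 1.193/1.008 = 1.184, n(O) = 56.837/16.00 = 3.552
Smallest is H at 1.184 mol; normalising gives Cl 1.000, H 1.000, O 3.001
≈ 1:1:3 → ClHO3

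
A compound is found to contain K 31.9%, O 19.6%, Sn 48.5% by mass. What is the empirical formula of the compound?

K2O3Sn

Assume 100 g: 31.9 g K, 19.6 g O, 48.5 g Sn.
Moles — K: 31.9 / 39.10 = 0.8159 mol; O: 19.6 / 16.00 = 1.225 mol; Sn: 48.5 / 118.71 = 0.4086 mol
Ratios (÷ 0.4086): K 1.997, O 2.998, Sn 1.000
Ratio ≈ 2:3:1, so the empirical formula is K2O3Sn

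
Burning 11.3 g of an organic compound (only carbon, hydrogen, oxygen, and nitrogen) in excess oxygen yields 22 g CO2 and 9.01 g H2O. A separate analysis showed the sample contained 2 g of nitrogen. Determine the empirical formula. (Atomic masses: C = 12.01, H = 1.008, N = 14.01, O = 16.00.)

mol C = 22 / 44.01 = 0.4999; mass C = 0.4999 × 12.01 = 6.004 g
mol H = 2 × (9.01 / 18.02) = 1.000; mass H = 1.000 × 1.008 = 1.008 g
mol N = 2 / 14.01 = 0.1428
mass O = 11.3 − (9.012) = 2.288 g → mol O = 0.1430
Smallest is N at 0.1428 mol; normalising gives C 3.502, H 7.005, N 1.000, O 1.002
×2: C 7.00, H 14.01, N 2.00, O 2.00 → C7H14N2O2

C7H14N2O2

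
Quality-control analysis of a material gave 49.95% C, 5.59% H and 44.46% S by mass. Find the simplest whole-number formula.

C3H4S

Assume 100 g: 49.95 g C, 5.59 g H, 44.46 g S.
Moles — C: 49.95 / 12.01 = 4.159 mol; H: 5.59 / 1.008 = 5.546 mol; S: 44.46 / 32.07 = 1.386 mol
Ratios (÷ 1.386): C 3.000, H 4.000, S 1.000
Ratio ≈ 3:4:1, so the empirical formula is C3H4S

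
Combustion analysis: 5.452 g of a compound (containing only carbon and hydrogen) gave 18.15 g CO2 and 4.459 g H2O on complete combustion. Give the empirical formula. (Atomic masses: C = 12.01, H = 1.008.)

mol C = 18.15 / 44.01 = 0.4124; mass C = 0.4124 × 12.01 = 4.953 g
mol H = 2 × (4.459 / 18.02) = 0.4949; mass H = 0.4949 × 1.008 = 0.4989 g
Ratios (÷ 0.4124): C 1.000, H 1.200
Scaling by 5: C 5.00, H 6.00 → C5H6

C5H6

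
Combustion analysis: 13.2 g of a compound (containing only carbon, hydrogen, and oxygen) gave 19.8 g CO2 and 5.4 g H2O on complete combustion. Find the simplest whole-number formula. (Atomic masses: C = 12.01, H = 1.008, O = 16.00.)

C3H4O3

mol C = 19.8 / 44.01 = 0.4499; mass C = 0.4499 × 12.01 = 5.403 g
mol H = 2 × (5.4 / 18.02) = 0.5993; mass H = 0.5993 × 1.008 = 0.6041 g
mass O = 13.2 − (6.007) = 7.193 g → mol O = 0.4495
Ratios (÷ 0.4495): C 1.001, H 1.333, O 1.000
×3: C 3.00, H 4.00, O 3.00 → C3H4O3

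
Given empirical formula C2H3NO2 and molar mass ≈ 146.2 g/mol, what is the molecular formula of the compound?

Empirical-formula mass = 73.05 g/mol
n = 146.2 / 73.05 = 2.00 ≈ 2
Molecular formula = (C2H3NO2)2 = C4H6N2O4

C4H6N2O4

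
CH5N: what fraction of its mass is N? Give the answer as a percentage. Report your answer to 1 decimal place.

45.1%

Molar mass = 1(12.01) + 5(1.008) + 1(14.01) = 31.060 g/mol
Mass of N per mole = 1 × 14.01 = 14.010 g
% N = 14.010 / 31.060 × 100 = 45.1%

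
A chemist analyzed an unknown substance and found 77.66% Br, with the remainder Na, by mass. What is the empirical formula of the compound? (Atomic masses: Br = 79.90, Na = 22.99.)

Assume 100 g: 77.66 g Br, 22.34 g Na.
Moles — Br: 77.66 / 79.90 = 0.972 mol; Na: 22.34 / 22.99 = 0.9717 mol
Divide by the smallest (0.9717 mol Na): Br 1.000, Na 1.000
Ratio ≈ 1:1, so the empirical formula is BrNa

BrNa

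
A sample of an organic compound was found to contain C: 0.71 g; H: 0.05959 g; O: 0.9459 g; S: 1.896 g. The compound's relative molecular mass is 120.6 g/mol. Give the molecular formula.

C: 0.71 g ÷ 12.01 g/mol = 0.05912 mol
H: 0.05959 g ÷ 1.008 g/mol = 0.05912 mol
O: 0.9459 g ÷ 16.00 g/mol = 0.05912 mol
S: 1.896 g ÷ 32.07 g/mol = 0.05912 mol
Ratios (÷ 0.05912): C 1.000, H 1.000, O 1.000, S 1.000
→ CHOS
Empirical-formula mass = 61.09 g/mol
n = 120.6 / 61.09 = 1.97 ≈ 2
Molecular formula = (CHOS)×2 = C2H2O2S2

C2H2O2S2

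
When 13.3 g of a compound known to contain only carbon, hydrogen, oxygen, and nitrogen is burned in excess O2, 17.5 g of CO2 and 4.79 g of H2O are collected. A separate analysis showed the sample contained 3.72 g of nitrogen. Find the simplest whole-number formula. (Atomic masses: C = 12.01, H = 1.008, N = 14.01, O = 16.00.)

C3H4N2O2

mol C = 17.5 / 44.01 = 0.3976; mass C = 0.3976 × 12.01 = 4.776 g
mol H = 2 × (4.79 / 18.02) = 0.5316; mass H = 0.5316 × 1.008 = 0.5359 g
mol N = 3.72 / 14.01 = 0.2655
mass O = 13.3 − (9.032) = 4.268 g → mol O = 0.2668
Smallest is N at 0.2655 mol; normalising gives C 1.498, H 2.002, N 1.000, O 1.005
×2: C 3.00, H 4.00, N 2.00, O 2.01 → C3H4N2O2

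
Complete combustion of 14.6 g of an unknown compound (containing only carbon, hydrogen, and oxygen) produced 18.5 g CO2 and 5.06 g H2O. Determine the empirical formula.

mol C = 18.5 / 44.01 = 0.4204; mass C = 0.4204 × 12.01 = 5.049 g
mol H = 2 × (5.06 / 18.02) = 0.5616; mass H = 0.5616 × 1.008 = 0.5661 g
mass O = 14.6 − (5.615) = 8.985 g → mol O = 0.5616
Ratios (÷ 0.4204): C 1.000, H 1.336, O 1.336
Scaling by 3: C 3.00, H 4.01, O 4.01 → C3H4O4

C3H4O4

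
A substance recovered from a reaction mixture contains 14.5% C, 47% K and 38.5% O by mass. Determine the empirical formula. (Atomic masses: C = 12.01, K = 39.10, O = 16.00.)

CKO2

Assume 100 g: 14.5 g C, 47 g K, 38.5 g O.
C: 14.5 g ÷ 12.01 g/mol = 1.207 mol
K: 47 g ÷ 39.10 g/mol = 1.202 mol
O: 38.5 g ÷ 16.00 g/mol = 2.406 mol
Smallest is K at 1.202 mol; normalising gives C 1.004, K 1.000, O 2.002
Ratio ≈ 1:1:2, so the empirical formula is CKO2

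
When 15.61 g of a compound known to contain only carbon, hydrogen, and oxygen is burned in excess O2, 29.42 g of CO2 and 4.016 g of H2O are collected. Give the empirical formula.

C3H2O2

mol C = 29.42 / 44.01 = 0.6685; mass C = 0.6685 × 12.01 = 8.028 g
mol H = 2 × (4.016 / 18.02) = 0.4457; mass H = 0.4457 × 1.008 = 0.4493 g
mass O = 15.61 − (8.478) = 7.132 g → mol O = 0.4458
Smallest is H at 0.4457 mol; normalising gives C 1.500, H 1.000, O 1.000
×2: C 3.00, H 2.00, O 2.00 → C3H2O2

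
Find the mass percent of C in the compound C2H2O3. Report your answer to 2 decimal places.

32.44%

Molar mass = 2(12.01) + 2(1.008) + 3(16.00) = 74.036 g/mol
Mass of C per mole = 2 × 12.01 = 24.020 g
% C = 24.020 / 74.036 × 100 = 32.44%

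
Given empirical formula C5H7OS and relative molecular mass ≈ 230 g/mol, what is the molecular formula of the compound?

Empirical-formula mass = 115.18 g/mol
n = 230 / 115.18 = 2.00 ≈ 2
Molecular formula = (C5H7OS)2 = C10H14O2S2

C10H14O2S2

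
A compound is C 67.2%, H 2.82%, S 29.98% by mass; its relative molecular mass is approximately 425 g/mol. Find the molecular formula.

C24H12S4

Assume 100 g: 67.2 g C, 2.82 g H, 29.98 g S.
n(C) = 67.2/12.01 = 5.595, n(H) = 2.82/1.008 = 2.798, n(S) = 29.98/32.07 = 0.9348
Ratios (÷ 0.9348): C 5.985, H 2.993, S 1.000
≈ 6:3:1 → C6H3S
Empirical-formula mass = 107.15 g/mol
n = 425 / 107.15 = 3.97 ≈ 4
Molecular formula = (C6H3S)×4 = C24H12S4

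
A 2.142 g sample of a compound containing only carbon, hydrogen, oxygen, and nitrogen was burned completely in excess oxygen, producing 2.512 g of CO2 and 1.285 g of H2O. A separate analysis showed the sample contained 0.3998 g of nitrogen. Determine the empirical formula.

mol C = 2.512 / 44.01 = 0.05708; mass C = 0.05708 × 12.01 = 0.6855 g
mol H = 2 × (1.285 / 18.02) = 0.1426; mass H = 0.1426 × 1.008 = 0.1438 g
mol N = 0.3998 / 14.01 = 0.02854
mass O = 2.142 − (1.229) = 0.9129 g → mol O = 0.05706
Divide by the smallest (0.02854 mol N): C 2.000, H 4.998, N 1.000, O 1.999
≈ 2:5:1:2 → C2H5NO2

C2H5NO2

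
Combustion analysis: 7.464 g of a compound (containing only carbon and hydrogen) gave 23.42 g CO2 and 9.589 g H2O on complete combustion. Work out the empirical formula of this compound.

mol C = 23.42 / 44.01 = 0.5322; mass C = 0.5322 × 12.01 = 6.391 g
mol H = 2 × (9.589 / 18.02) = 1.064; mass H = 1.064 × 1.008 = 1.073 g
Ratios (÷ 0.5322): C 1.000, H 2.000
→ CH2

CH2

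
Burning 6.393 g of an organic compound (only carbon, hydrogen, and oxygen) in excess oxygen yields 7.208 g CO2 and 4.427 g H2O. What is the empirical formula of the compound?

C2H6O3

mol C = 7.208 / 44.01 = 0.1638; mass C = 0.1638 × 12.01 = 1.967 g
mol H = 2 × (4.427 / 18.02) = 0.4913; mass H = 0.4913 × 1.008 = 0.4953 g
mass O = 6.393 − (2.462) = 3.931 g → mol O = 0.2457
Smallest is C at 0.1638 mol; normalising gives C 1.000, H 3.000, O 1.500
Scaling by 2: C 2.00, H 6.00, O 3.00 → C2H6O3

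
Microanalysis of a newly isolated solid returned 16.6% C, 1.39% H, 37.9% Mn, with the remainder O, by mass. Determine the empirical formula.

Assume 100 g: 16.6 g C, 1.39 g H, 37.9 g Mn, 44.11 g O.
n(C) = 16.6/12.01 = 1.382, n(H) = 1.39/1.008 = 1.379, n(Mn) = 37.9/54.94 = 0.6898, n(O) = 44.11/16.00 = 2.757
Smallest is Mn at 0.6898 mol; normalising gives C 2.004, H 1.999, Mn 1.000, O 3.996
Ratio ≈ 2:2:1:4, so the empirical formula is C2H2MnO4

C2H2MnO4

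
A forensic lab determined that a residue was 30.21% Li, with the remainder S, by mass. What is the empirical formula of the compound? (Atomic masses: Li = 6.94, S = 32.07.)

Assume 100 g: 30.21 g Li, 69.79 g S.
n(Li) = 30.21/6.94 = 4.353, n(S) = 69.79/32.07 = 2.176
Ratios (÷ 2.176): Li 2.000, S 1.000
Ratio ≈ 2:1, so the empirical formula is Li2S

Li2S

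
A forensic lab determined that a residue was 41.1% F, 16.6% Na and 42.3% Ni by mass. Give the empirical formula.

Assume 100 g: 41.1 g F, 16.6 g Na, 42.3 g Ni.
Moles — F: 41.1 / 19.00 = 2.163 mol; Na: 16.6 / 22.99 = 0.7221 mol; Ni: 42.3 / 58.69 = 0.7207 mol
Smallest is Ni at 0.7207 mol; normalising gives F 3.001, Na 1.002, Ni 1.000
Ratio ≈ 3:1:1, so the empirical formula is F3NaNi

F3NaNi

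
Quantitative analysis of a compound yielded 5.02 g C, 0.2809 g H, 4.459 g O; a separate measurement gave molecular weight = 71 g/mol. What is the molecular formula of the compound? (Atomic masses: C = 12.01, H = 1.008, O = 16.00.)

C3H2O2

C: 5.02 g ÷ 12.01 g/mol = 0.418 mol
H: 0.2809 g ÷ 1.008 g/mol = 0.2787 mol
O: 4.459 g ÷ 16.00 g/mol = 0.2787 mol
Divide by the smallest (0.2787 mol H): C 1.500, H 1.000, O 1.000
×2: C 3.00, H 2.00, O 2.00 → C3H2O2
Empirical-formula mass = 70.05 g/mol
n = 71 / 70.05 = 1.01 ≈ 1
Molecular formula = empirical formula = C3H2O2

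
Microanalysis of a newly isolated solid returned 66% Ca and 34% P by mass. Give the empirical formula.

Ca3P2

Assume 100 g: 66 g Ca, 34 g P.
n(Ca) = 66/40.08 = 1.647, n(P) = 34/30.97 = 1.098
Ratios (÷ 1.098): Ca 1.500, P 1.000
×2: Ca 3.00, P 2.00 → Ca3P2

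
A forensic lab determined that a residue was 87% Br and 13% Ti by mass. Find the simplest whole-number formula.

Assume 100 g: 87 g Br, 13 g Ti.
Br: 87 g ÷ 79.90 g/mol = 1.089 mol
Ti: 13 g ÷ 47.87 g/mol = 0.2716 mol
Ratios (÷ 0.2716): Br 4.010, Ti 1.000
Ratio ≈ 4:1, so the empirical formula is Br4Ti

Br4Ti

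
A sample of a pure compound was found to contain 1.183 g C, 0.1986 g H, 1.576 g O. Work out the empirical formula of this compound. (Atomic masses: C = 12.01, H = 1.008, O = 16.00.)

CH2O

Moles — C: 1.183 / 12.01 = 0.0985 mol; H: 0.1986 / 1.008 = 0.197 mol; O: 1.576 / 16.00 = 0.0985 mol
Divide by the smallest (0.0985 mol O): C 1.000, H 2.000, O 1.000
Ratio ≈ 1:2:1, so the empirical formula is CH2O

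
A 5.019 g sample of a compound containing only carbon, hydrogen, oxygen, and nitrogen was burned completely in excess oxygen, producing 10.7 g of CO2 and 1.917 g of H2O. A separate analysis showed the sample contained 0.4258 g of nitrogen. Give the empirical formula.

mol C = 10.7 / 44.01 = 0.2431; mass C = 0.2431 × 12.01 = 2.920 g
mol H = 2 × (1.917 / 18.02) = 0.2128; mass H = 0.2128 × 1.008 = 0.2145 g
mol N = 0.4258 / 14.01 = 0.03039
mass O = 5.019 − (3.560) = 1.459 g → mol O = 0.09117
Divide by the smallest (0.03039 mol N): C 8.000, H 7.001, N 1.000, O 3.000
→ C8H7NO3

C8H7NO3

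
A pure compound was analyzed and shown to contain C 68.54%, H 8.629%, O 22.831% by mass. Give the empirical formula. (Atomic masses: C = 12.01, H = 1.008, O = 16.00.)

Assume 100 g: 68.54 g C, 8.629 g H, 22.831 g O.
Moles — C: 68.54 / 12.01 = 5.707 mol; H: 8.629 / 1.008 = 8.561 mol; O: 22.831 / 16.00 = 1.427 mol
Ratios (÷ 1.427): C 3.999, H 5.999, O 1.000
Ratio ≈ 4:6:1, so the empirical formula is C4H6O

C4H6O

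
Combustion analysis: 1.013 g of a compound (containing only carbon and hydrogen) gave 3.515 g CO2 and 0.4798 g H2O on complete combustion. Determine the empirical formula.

C3H2

mol C = 3.515 / 44.01 = 0.07987; mass C = 0.07987 × 12.01 = 0.9592 g
mol H = 2 × (0.4798 / 18.02) = 0.05325; mass H = 0.05325 × 1.008 = 0.05368 g
Divide by the smallest (0.05325 mol H): C 1.500, H 1.000
Scaling by 2: C 3.00, H 2.00 → C3H2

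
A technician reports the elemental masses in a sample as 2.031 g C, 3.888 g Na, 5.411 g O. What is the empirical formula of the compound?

C: 2.031 g ÷ 12.01 g/mol = 0.1691 mol
Na: 3.888 g ÷ 22.99 g/mol = 0.1691 mol
O: 5.411 g ÷ 16.00 g/mol = 0.3382 mol
Smallest is C at 0.1691 mol; normalising gives C 1.000, Na 1.000, O 2.000
→ CNaO2

CNaO2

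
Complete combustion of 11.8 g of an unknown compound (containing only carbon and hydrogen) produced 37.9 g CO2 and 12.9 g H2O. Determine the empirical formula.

mol C = 37.9 / 44.01 = 0.8612; mass C = 0.8612 × 12.01 = 10.34 g
mol H = 2 × (12.9 / 18.02) = 1.432; mass H = 1.432 × 1.008 = 1.443 g
Divide by the smallest (0.8612 mol C): C 1.000, H 1.663
×3: C 3.00, H 4.99 → C3H5

C3H5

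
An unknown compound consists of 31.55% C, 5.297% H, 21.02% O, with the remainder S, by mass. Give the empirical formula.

Assume 100 g: 31.55 g C, 5.297 g H, 21.02 g O, 42.133 g S.
C: 31.55 g ÷ 12.01 g/mol = 2.627 mol
H: 5.297 g ÷ 1.008 g/mol = 5.255 mol
O: 21.02 g ÷ 16.00 g/mol = 1.314 mol
S: 42.133 g ÷ 32.07 g/mol = 1.314 mol
Smallest is O at 1.314 mol; normalising gives C 2.000, H 4.000, O 1.000, S 1.000
→ C2H4OS

C2H4OS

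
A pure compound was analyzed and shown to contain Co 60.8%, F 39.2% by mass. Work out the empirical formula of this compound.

CoF2

Assume 100 g: 60.8 g Co, 39.2 g F.
Co: 60.8 g ÷ 58.93 g/mol = 1.032 mol
F: 39.2 g ÷ 19.00 g/mol = 2.063 mol
Ratios (÷ 1.032): Co 1.000, F 2.000
→ CoF2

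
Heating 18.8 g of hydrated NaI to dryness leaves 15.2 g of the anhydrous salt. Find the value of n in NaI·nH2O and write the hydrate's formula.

Mass of water lost = 18.8 − 15.2 = 3.6 g → 3.6 / 18.02 = 0.1998 mol H2O
Molar mass of NaI = 149.89 g/mol → mol NaI = 15.2 / 149.89 = 0.1014
n = 0.1998 / 0.1014 = 1.97 ≈ 2 → NaI·2H2O

NaI·2H2O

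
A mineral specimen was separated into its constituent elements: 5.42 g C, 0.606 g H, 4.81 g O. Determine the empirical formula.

Moles — C: 5.42 / 12.01 = 0.4513 mol; H: 0.606 / 1.008 = 0.6012 mol; O: 4.81 / 16.00 = 0.3006 mol
Ratios (÷ 0.3006): C 1.501, H 2.000, O 1.000
×2: C 3.00, H 4.00, O 2.00 → C3H4O2

C3H4O2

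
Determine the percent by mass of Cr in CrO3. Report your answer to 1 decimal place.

52.0%

Molar mass = 1(52.00) + 3(16.00) = 100.000 g/mol
Mass of Cr per mole = 1 × 52.00 = 52.000 g
% Cr = 52.000 / 100.000 × 100 = 52.0%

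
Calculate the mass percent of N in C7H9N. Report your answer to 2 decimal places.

Molar mass = 7(12.01) + 9(1.008) + 1(14.01) = 107.152 g/mol
Mass of N per mole = 1 × 14.01 = 14.010 g
% N = 14.010 / 107.152 × 100 = 13.07%

13.07%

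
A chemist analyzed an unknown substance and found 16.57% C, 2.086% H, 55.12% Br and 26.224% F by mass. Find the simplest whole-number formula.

C2H3BrF2

Assume 100 g: 16.57 g C, 2.086 g H, 55.12 g Br, 26.224 g F.
Moles — C: 16.57 / 12.01 = 1.38 mol; H: 2.086 / 1.008 = 2.069 mol; Br: 55.12 / 79.90 = 0.6899 mol; F: 26.224 / 19.00 = 1.38 mol
Smallest is Br at 0.6899 mol; normalising gives C 2.000, H 3.000, Br 1.000, F 2.001
≈ 2:3:1:2 → C2H3BrF2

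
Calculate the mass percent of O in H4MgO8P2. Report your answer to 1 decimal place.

Molar mass = 4(1.008) + 1(24.31) + 8(16.00) + 2(30.97) = 218.282 g/mol
Mass of O per mole = 8 × 16.00 = 128.000 g
% O = 128.000 / 218.282 × 100 = 58.6%

58.6%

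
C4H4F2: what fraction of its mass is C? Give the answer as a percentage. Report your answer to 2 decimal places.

Molar mass = 4(12.01) + 4(1.008) + 2(19.00) = 90.072 g/mol
Mass of C per mole = 4 × 12.01 = 48.040 g
% C = 48.040 / 90.072 × 100 = 53.34%

53.34%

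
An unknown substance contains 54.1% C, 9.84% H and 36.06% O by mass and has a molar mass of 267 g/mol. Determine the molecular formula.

C12H26O6

Assume 100 g: 54.1 g C, 9.84 g H, 36.06 g O.
n(C) = 54.1/12.01 = 4.505, n(H) = 9.84/1.008 = 9.762, n(O) = 36.06/16.00 = 2.254
Divide by the smallest (2.254 mol O): C 1.999, H 4.331, O 1.000
Multiply by 3: C 6.00, H 12.99, O 3.00 → C6H13O3
Empirical-formula mass = 133.16 g/mol
n = 267 / 133.16 = 2.01 ≈ 2
Molecular formula = (C6H13O3)×2 = C12H26O6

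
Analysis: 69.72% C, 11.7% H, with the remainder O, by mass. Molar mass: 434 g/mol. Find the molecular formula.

Assume 100 g: 69.72 g C, 11.7 g H, 18.58 g O.
Moles — C: 69.72 / 12.01 = 5.805 mol; H: 11.7 / 1.008 = 11.61 mol; O: 18.58 / 16.00 = 1.161 mol
Divide by the smallest (1.161 mol O): C 4.999, H 9.995, O 1.000
→ C5H10O
Empirical-formula mass = 86.13 g/mol
n = 434 / 86.13 = 5.04 ≈ 5
Molecular formula = (C5H10O)×5 = C25H50O5

C25H50O5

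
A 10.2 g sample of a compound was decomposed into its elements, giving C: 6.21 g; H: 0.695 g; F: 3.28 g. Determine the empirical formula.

C3H4F

n(C) = 6.21/12.01 = 0.5171, n(H) = 0.695/1.008 = 0.6895, n(F) = 3.28/19.00 = 0.1726
Divide by the smallest (0.1726 mol F): C 2.995, H 3.994, F 1.000
≈ 3:4:1 → C3H4F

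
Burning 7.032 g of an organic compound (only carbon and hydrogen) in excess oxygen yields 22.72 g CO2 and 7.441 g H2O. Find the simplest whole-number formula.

C5H8

mol C = 22.72 / 44.01 = 0.5162; mass C = 0.5162 × 12.01 = 6.200 g
mol H = 2 × (7.441 / 18.02) = 0.8259; mass H = 0.8259 × 1.008 = 0.8325 g
Ratios (÷ 0.5162): C 1.000, H 1.600
Multiply by 5: C 5.00, H 8.00 → C5H8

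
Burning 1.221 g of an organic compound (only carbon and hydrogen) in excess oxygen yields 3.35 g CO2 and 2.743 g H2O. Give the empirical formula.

mol C = 3.35 / 44.01 = 0.07612; mass C = 0.07612 × 12.01 = 0.9142 g
mol H = 2 × (2.743 / 18.02) = 0.3044; mass H = 0.3044 × 1.008 = 0.3069 g
Divide by the smallest (0.07612 mol C): C 1.000, H 4.000
→ CH4

CH4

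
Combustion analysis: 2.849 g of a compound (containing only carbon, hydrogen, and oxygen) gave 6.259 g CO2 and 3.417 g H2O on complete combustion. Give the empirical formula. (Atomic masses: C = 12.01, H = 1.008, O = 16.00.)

mol C = 6.259 / 44.01 = 0.1422; mass C = 0.1422 × 12.01 = 1.708 g
mol H = 2 × (3.417 / 18.02) = 0.3792; mass H = 0.3792 × 1.008 = 0.3823 g
mass O = 2.849 − (2.090) = 0.7587 g → mol O = 0.04742
Smallest is O at 0.04742 mol; normalising gives C 2.999, H 7.998, O 1.000
≈ 3:8:1 → C3H8O

C3H8O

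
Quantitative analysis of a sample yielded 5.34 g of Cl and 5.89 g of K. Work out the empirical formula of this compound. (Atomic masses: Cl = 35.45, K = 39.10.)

ClK

Moles — Cl: 5.34 / 35.45 = 0.1506 mol; K: 5.89 / 39.10 = 0.1506 mol
Divide by the smallest (0.1506 mol Cl): Cl 1.000, K 1.000
→ ClK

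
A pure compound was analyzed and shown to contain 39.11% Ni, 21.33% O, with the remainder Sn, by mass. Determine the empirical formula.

Assume 100 g: 39.11 g Ni, 21.33 g O, 39.56 g Sn.
Moles — Ni: 39.11 / 58.69 = 0.6664 mol; O: 21.33 / 16.00 = 1.333 mol; Sn: 39.56 / 118.71 = 0.3332 mol
Ratios (÷ 0.3332): Ni 2.000, O 4.000, Sn 1.000
→ Ni2O4Sn

Ni2O4Sn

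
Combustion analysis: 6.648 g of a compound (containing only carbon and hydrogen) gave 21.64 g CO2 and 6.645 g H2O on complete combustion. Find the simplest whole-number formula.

mol C = 21.64 / 44.01 = 0.4917; mass C = 0.4917 × 12.01 = 5.905 g
mol H = 2 × (6.645 / 18.02) = 0.7375; mass H = 0.7375 × 1.008 = 0.7434 g
Smallest is C at 0.4917 mol; normalising gives C 1.000, H 1.500
Multiply by 2: C 2.00, H 3.00 → C2H3

C2H3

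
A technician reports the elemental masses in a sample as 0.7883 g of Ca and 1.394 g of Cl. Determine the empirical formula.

CaCl2

Ca: 0.7883 g ÷ 40.08 g/mol = 0.01967 mol
Cl: 1.394 g ÷ 35.45 g/mol = 0.03932 mol
Divide by the smallest (0.01967 mol Ca): Ca 1.000, Cl 1.999
→ CaCl2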